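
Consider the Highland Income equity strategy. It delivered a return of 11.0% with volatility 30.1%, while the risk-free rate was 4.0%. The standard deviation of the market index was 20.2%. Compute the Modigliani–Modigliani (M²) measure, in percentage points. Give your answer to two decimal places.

Sharpe = (Rp − Rf) / σp = (11.0% − 4.0%) / 30.1% = 0.2326
M² = Rf + Sharpe × σm = 4.0% + 0.2326 × 20.2% = 8.6985%

8.70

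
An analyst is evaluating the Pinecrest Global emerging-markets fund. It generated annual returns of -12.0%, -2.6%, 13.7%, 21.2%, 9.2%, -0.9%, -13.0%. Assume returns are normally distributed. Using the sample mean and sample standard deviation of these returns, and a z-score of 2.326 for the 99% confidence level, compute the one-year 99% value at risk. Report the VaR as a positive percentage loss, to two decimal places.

27.91

Mean return r̄ = 15.60 / 7 = 2.2286%
Σ(r − r̄)² = (-12 − 2.2286)² + (-2.6 − 2.2286)² + … = 1007.5743
σ = √[1007.5743 / 6] = 12.9587%
VaR = −(r̄ − z·σ) = −(2.2286 − 2.326 × 12.9587) = −(-27.9133) = 27.9133%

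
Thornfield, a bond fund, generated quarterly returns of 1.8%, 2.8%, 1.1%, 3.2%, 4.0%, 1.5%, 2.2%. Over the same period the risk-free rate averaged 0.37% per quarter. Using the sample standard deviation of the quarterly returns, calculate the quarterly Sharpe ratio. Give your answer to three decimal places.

1.960

μ = (1.8 + 2.8 + 1.1 + 3.2 + 4 + 1.5 + 2.2) / 7 = 16.60 / 7 = 2.3714%
Sample std dev = √[6.2543 / 6] = 1.0210%
Sharpe = (μ − rf) / σ = (2.3714 − 0.37) / 1.0210 = 2.0014 / 1.0210 = 1.9602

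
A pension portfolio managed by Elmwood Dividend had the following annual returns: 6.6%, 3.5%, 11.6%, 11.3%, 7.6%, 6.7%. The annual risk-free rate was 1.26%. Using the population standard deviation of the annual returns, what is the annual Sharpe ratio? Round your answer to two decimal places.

r̄ = (6.6 + 3.5 + 11.6 + 11.3 + 7.6 + 6.7) / 6 = 7.8833%
Population std dev = √[47.8283 / 6] = 2.8234%
Sharpe = (r̄ − rf) / σ = (7.8833 − 1.26) / 2.8234 = 6.6233 / 2.8234 = 2.3459

2.35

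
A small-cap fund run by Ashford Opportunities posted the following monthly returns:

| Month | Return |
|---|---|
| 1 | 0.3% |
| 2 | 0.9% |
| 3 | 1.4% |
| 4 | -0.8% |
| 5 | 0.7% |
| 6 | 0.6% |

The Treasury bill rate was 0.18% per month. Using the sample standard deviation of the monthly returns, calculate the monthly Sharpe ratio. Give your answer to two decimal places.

Mean return μ = 3.10 / 6 = 0.5167%
Σ(r − μ)² = 2.7483; sample σ = √(2.7483/5) = 0.7414%
Sharpe = (μ − rf) / σ = (0.5167 − 0.18) / 0.7414 = 0.3367 / 0.7414 = 0.4541

0.45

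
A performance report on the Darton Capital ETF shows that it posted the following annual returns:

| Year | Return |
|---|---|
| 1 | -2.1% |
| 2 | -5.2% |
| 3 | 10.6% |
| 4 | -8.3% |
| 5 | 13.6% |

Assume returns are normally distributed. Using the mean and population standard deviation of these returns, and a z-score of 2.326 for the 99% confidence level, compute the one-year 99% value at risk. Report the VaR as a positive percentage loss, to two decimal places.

18.63

r̄ = (-2.1 − 5.2 + 10.6 − 8.3 + 13.6) / 5 = 1.7200%
Population std dev = √[382.8680 / 5] = 8.7506%
VaR = −(r̄ − z·σ) = −(1.7200 − 2.326 × 8.7506) = −(-18.6339) = 18.6339%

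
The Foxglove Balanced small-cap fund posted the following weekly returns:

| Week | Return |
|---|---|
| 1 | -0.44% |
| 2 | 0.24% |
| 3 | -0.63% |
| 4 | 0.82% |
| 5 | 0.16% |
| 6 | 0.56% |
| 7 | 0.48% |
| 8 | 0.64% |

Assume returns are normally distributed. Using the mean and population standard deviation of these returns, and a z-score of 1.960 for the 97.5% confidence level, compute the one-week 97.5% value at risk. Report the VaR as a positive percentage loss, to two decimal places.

0.72

r̄ = (-0.44 + 0.24 − 0.63 + 0.82 + 0.16 + 0.56 + 0.48 + 0.64) / 8 = 1.830 / 8 = 0.2288%
Population std dev = √[1.8811 / 8] = 0.4849%
VaR = −(r̄ − z·σ) = −(0.2288 − 1.960 × 0.4849) = −(-0.7216) = 0.7216%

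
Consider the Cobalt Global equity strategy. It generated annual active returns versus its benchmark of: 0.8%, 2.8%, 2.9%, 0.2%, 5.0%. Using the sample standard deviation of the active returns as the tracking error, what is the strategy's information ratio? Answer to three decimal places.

Mean return r̄ = 11.70 / 5 = 2.3400%
Sample σ = √[Σ(r − r̄)² / 4] = √[14.5520 / 4] = √3.6380 = 1.9074%
IR = r̄ / tracking error = 2.3400 / 1.9074 = 1.2268

1.227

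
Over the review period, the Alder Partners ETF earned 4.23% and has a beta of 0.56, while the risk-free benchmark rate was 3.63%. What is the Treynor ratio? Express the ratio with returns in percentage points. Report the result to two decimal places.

Treynor = (Rp − Rf) / β = (4.23% − 3.63%) / 0.56 = 0.60 / 0.56 = 1.0714

1.07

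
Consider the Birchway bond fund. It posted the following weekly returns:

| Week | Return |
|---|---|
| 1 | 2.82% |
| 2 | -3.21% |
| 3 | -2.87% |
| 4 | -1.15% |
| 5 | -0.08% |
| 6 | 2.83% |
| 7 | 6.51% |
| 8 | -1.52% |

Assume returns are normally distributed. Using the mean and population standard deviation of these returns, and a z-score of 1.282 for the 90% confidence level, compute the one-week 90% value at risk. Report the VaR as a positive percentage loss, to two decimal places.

3.62

r̄ = (2.82 − 3.21 − 2.87 − 1.15 − 0.08 + 2.83 + 6.51 − 1.52) / 8 = 3.330 / 8 = 0.4163%
Σ(r − r̄)² = (2.82 − 0.4163)² + (-3.21 − 0.4163)² + (-2.87 − 0.4163)² + … = 79.1356
population σ = √(79.1356 / 8) = √9.8920 = 3.1452%
VaR = −(r̄ − z·σ) = −(0.4163 − 1.282 × 3.1452) = −(-3.6158) = 3.6158%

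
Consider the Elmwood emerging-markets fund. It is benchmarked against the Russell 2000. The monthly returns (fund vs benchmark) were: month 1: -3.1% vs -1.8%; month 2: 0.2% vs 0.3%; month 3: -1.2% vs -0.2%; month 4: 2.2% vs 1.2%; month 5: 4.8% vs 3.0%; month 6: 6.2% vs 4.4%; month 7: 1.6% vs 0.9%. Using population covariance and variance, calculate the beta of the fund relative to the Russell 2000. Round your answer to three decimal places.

1.571

r̄p = 1.5286%,  r̄m = 1.1143%
Cov = Σ(rp − r̄p)(rm − r̄m) / 7 = 5.6739
Var(rm) = Σ(rm − r̄m)² / 7 = 3.6127
β = Cov / Var = 5.6739 / 3.6127 = 1.5705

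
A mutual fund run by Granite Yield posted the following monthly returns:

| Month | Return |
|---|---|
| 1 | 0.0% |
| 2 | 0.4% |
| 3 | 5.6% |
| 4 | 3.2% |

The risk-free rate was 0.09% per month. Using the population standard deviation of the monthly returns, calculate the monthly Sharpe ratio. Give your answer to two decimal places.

Mean return r̄ = 9.20 / 4 = 2.3000%
Σ(r − r̄)² = (0 − 2.3000)² + (0.4 − 2.3000)² + (5.6 − 2.3000)² + … = 20.6000
population σ = √(20.6000 / 4) = √5.1500 = 2.2694%
Sharpe = (r̄ − rf) / σ = (2.3000 − 0.09) / 2.2694 = 2.2100 / 2.2694 = 0.9738

0.97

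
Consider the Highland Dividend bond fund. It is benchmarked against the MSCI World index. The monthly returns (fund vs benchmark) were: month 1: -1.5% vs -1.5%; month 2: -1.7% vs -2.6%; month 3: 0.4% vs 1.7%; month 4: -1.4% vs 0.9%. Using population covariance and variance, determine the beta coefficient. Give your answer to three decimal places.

r̄p = -1.0500%,  r̄m = -0.3750%
Cov = Σ(rp − r̄p)(rm − r̄m) / 4 = 1.1288
Var(rm) = Σ(rm − r̄m)² / 4 = 3.0369
β = Cov / Var = 1.1288 / 3.0369 = 0.3717

0.372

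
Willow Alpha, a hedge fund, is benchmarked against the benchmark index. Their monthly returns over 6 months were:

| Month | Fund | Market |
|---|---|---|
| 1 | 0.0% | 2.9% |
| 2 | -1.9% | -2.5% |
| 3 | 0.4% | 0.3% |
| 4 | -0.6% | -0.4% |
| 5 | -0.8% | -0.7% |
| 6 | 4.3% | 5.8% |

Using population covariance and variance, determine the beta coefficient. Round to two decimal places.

r̄p = 0.2333%,  r̄m = 0.9000%
Cov = Σ(rp − r̄p)(rm − r̄m) / 6 = 4.8917
Var(rm) = Σ(rm − r̄m)² / 6 = 7.3633
β = Cov / Var = 4.8917 / 7.3633 = 0.6643

0.66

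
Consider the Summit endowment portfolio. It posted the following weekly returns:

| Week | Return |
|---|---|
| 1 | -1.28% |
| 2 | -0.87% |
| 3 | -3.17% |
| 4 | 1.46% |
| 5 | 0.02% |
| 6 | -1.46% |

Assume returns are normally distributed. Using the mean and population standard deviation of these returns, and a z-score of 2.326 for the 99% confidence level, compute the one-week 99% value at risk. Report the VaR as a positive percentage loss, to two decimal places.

4.18

μ = (-1.28 − 0.87 − 3.17 + 1.46 + 0.02 − 1.46) / 6 = -5.300 / 6 = -0.8833%
Population σ = √[Σ(r − μ)² / 6] = √[12.0261 / 6] = √2.0044 = 1.4158%
VaR = −(μ − z·σ) = −(-0.8833 − 2.326 × 1.4158) = −(-4.1765) = 4.1765%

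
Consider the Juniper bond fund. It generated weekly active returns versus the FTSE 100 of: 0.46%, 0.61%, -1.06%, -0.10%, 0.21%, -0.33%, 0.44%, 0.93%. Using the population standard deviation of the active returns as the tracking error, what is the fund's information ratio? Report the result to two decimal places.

0.25

r̄ = (0.46 + 0.61 − 1.06 − 0.1 + 0.21 − 0.33 + 0.44 + 0.93) / 8 = 1.160 / 8 = 0.1450%
Σ(r − r̄)² = (0.46 − 0.1450)² + (0.61 − 0.1450)² + (-1.06 − 0.1450)² + … = 2.7606
population σ = √(2.7606 / 8) = √0.3451 = 0.5875%
IR = r̄ / tracking error = 0.1450 / 0.5875 = 0.2468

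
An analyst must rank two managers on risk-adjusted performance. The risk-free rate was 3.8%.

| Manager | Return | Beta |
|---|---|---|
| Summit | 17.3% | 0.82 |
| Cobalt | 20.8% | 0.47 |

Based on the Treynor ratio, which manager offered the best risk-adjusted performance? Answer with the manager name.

Cobalt

Summit: Treynor = (17.3% − 3.8%) / 0.82 = 16.463
Cobalt: Treynor = (20.8% − 3.8%) / 0.47 = 36.170
Highest: Cobalt (36.170).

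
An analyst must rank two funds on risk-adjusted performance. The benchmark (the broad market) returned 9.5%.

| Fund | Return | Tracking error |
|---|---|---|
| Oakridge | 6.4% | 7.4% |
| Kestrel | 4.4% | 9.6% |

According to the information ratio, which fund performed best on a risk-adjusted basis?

Oakridge

Oakridge: IR = (6.4% − 9.5%) / 7.4% = -0.419
Kestrel: IR = (4.4% − 9.5%) / 9.6% = -0.531
Highest: Oakridge (-0.419).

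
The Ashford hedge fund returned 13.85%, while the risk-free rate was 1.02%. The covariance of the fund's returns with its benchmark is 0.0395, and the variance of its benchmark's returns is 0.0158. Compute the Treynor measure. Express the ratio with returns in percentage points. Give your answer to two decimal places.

5.13

β = Cov / Var = 0.0395 / 0.0158 = 2.5000
Treynor = (Rp − Rf) / β = (13.85% − 1.02%) / 2.5000 = 12.83 / 2.5000 = 5.1320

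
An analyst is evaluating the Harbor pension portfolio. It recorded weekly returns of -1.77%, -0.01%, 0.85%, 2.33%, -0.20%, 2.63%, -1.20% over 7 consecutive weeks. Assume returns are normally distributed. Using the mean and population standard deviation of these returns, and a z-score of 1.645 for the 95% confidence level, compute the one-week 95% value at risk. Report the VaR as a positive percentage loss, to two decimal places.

μ = (-1.77 − 0.01 + 0.85 + 2.33 − 0.2 + 2.63 − 1.2) / 7 = 0.3757%
Σ(r − μ)² = (-1.77 − 0.3757)² + (-0.01 − 0.3757)² + … = 16.6932
σ = √[16.6932 / 7] = 1.5443%
VaR = −(μ − z·σ) = −(0.3757 − 1.645 × 1.5443) = −(-2.1647) = 2.1647%

2.16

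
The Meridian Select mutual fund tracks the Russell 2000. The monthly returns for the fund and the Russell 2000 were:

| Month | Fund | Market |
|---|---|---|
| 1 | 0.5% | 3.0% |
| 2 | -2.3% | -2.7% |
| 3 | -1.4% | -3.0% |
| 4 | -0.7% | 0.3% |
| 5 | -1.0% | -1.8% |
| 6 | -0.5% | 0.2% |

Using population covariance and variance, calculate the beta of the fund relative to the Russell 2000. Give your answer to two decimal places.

0.38

r̄p = -0.9000%,  r̄m = -0.6667%
Cov = Σ(rp − r̄p)(rm − r̄m) / 6 = 1.6333
Var(rm) = Σ(rm − r̄m)² / 6 = 4.3322
β = Cov / Var = 1.6333 / 4.3322 = 0.3770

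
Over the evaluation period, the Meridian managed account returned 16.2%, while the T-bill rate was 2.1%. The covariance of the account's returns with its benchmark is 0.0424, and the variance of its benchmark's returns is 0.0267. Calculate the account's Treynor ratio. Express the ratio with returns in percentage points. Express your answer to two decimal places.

β = Cov / Var = 0.0424 / 0.0267 = 1.5880
Treynor = (Rp − Rf) / β = (16.2% − 2.1%) / 1.5880 = 14.10 / 1.5880 = 8.8791

8.88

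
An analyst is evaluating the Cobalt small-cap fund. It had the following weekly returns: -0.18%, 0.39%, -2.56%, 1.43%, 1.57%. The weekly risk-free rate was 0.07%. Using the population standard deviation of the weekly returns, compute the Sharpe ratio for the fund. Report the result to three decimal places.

0.040

Mean return r̄ = 0.650 / 5 = 0.1300%
Σ(r − r̄)² = (-0.18 − 0.1300)² + (0.39 − 0.1300)² + … = 11.1634
σ = √[11.1634 / 5] = 1.4942%
Sharpe = (r̄ − rf) / σ = (0.1300 − 0.07) / 1.4942 = 0.0600 / 1.4942 = 0.0402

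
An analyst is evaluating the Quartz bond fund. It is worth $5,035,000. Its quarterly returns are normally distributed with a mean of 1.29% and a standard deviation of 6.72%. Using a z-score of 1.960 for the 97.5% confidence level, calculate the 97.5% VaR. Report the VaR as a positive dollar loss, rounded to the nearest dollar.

Return at the 97.5% tail: μ − z·σ = 1.29% − 1.960 × 6.72% = 1.29 − 13.1712 = -11.8812%
VaR = −(-11.8812%) × $5,035,000 = 11.8812% × $5,035,000 = $598,218

$598,218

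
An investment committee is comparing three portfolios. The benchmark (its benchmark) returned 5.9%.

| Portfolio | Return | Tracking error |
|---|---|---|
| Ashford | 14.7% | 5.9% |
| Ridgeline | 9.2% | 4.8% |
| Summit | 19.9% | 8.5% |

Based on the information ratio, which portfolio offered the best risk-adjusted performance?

Ashford: IR = (14.7% − 5.9%) / 5.9% = 1.492
Ridgeline: IR = (9.2% − 5.9%) / 4.8% = 0.688
Summit: IR = (19.9% − 5.9%) / 8.5% = 1.647
Highest: Summit (1.647).

Summit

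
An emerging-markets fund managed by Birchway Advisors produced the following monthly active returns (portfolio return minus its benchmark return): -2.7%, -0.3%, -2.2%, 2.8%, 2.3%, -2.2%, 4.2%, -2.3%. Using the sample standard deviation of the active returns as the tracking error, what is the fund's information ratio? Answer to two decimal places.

r̄ = (-2.7 − 0.3 − 2.2 + 2.8 + 2.3 − 2.2 + 4.2 − 2.3) / 8 = -0.40 / 8 = -0.0500%
Sample std dev = √[53.1000 / 7] = 2.7542%
IR = r̄ / tracking error = -0.0500 / 2.7542 = -0.0182

-0.02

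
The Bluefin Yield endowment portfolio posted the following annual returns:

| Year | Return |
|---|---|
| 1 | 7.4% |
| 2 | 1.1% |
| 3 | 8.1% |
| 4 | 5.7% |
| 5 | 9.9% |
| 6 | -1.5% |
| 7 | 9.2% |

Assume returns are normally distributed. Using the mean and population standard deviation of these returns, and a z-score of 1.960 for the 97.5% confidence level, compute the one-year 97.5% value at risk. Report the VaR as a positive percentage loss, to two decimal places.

2.12

r̄ = (7.4 + 1.1 + 8.1 + 5.7 + 9.9 − 1.5 + 9.2) / 7 = 39.90 / 7 = 5.7000%
Σ(r − r̄)² = (7.4 − 5.7000)² + (1.1 − 5.7000)² + (8.1 − 5.7000)² + … = 111.5400
population σ = √(111.5400 / 7) = √15.9343 = 3.9918%
VaR = −(r̄ − z·σ) = −(5.7000 − 1.960 × 3.9918) = −(-2.1239) = 2.1239%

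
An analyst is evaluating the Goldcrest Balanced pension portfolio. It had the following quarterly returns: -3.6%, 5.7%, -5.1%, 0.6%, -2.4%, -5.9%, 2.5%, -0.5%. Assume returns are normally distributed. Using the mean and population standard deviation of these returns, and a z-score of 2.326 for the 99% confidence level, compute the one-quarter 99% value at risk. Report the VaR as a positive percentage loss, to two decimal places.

Mean return μ = -8.70 / 8 = -1.0875%
Population std dev = √[109.4288 / 8] = 3.6985%
VaR = −(μ − z·σ) = −(-1.0875 − 2.326 × 3.6985) = −(-9.6902) = 9.6902%

9.69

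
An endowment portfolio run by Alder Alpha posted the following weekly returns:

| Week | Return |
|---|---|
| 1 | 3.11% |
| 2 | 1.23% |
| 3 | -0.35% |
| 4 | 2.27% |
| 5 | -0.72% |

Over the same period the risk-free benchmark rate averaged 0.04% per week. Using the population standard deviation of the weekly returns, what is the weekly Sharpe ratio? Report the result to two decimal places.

0.73

r̄ = (3.11 + 1.23 − 0.35 + 2.27 − 0.72) / 5 = 5.540 / 5 = 1.1080%
Σ(r − r̄)² = (3.11 − 1.1080)² + (1.23 − 1.1080)² + … = 10.8405
σ = √[10.8405 / 5] = 1.4724%
Sharpe = (r̄ − rf) / σ = (1.1080 − 0.04) / 1.4724 = 1.0680 / 1.4724 = 0.7253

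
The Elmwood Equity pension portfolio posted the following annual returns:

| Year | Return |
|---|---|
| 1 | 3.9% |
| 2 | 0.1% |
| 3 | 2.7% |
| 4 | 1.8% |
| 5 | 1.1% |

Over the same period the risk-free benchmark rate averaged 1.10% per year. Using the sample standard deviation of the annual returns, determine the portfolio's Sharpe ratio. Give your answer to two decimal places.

μ = (3.9 + 0.1 + 2.7 + 1.8 + 1.1) / 5 = 1.9200%
Σ(r − μ)² = 8.5280; sample σ = √(8.5280/4) = 1.4601%
Sharpe = (μ − rf) / σ = (1.9200 − 1.1) / 1.4601 = 0.8200 / 1.4601 = 0.5616

0.56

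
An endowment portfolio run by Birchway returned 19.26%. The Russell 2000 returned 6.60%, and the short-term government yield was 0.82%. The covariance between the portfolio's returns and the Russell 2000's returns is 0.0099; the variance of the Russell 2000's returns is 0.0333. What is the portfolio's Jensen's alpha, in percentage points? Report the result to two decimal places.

β = Cov / Var = 0.0099 / 0.0333 = 0.2973
E[R] = Rf + β(Rm − Rf) = 0.82% + 0.2973 × (6.60% − 0.82%) = 2.5384%
α = Rp − E[R] = 19.26% − 2.5384% = 16.7216

16.72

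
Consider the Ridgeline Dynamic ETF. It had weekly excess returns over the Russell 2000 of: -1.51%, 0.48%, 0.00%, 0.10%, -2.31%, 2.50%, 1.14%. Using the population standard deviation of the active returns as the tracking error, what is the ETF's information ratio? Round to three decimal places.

Mean return μ = 0.400 / 7 = 0.0571%
Σ(r − μ)² = 15.3833; population σ = √(15.3833/7) = 1.4824%
IR = μ / tracking error = 0.0571 / 1.4824 = 0.0385

0.039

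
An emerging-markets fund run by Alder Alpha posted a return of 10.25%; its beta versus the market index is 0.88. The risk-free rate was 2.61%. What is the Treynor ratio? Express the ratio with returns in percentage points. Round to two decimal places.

8.68

Treynor = (Rp − Rf) / β = (10.25% − 2.61%) / 0.88 = 7.64 / 0.88 = 8.6818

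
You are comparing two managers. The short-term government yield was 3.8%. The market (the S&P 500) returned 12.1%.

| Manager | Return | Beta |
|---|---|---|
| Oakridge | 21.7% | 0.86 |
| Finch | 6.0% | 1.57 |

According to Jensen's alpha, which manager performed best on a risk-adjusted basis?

Oakridge: α = 21.7% − [3.8% + 0.86 × (12.1% − 3.8%)] = 10.762
Finch: α = 6.0% − [3.8% + 1.57 × (12.1% − 3.8%)] = -10.831
Highest: Oakridge (10.762).

Oakridge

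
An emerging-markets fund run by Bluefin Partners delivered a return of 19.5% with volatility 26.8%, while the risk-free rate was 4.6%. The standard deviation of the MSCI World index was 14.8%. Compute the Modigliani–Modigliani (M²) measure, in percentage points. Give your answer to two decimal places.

Sharpe = (Rp − Rf) / σp = (19.5% − 4.6%) / 26.8% = 0.5560
M² = Rf + Sharpe × σm = 4.6% + 0.5560 × 14.8% = 12.8288%

12.83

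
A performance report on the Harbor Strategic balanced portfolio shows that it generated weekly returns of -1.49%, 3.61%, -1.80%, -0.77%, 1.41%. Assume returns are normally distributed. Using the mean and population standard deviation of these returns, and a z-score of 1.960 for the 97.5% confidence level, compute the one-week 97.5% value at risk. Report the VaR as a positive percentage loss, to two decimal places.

r̄ = (-1.49 + 3.61 − 1.8 − 0.77 + 1.41) / 5 = 0.1920%
Σ(r − r̄)² = (-1.49 − 0.1920)² + (3.61 − 0.1920)² + (-1.8 − 0.1920)² + … = 20.8889
population σ = √(20.8889 / 5) = √4.1778 = 2.0440%
VaR = −(r̄ − z·σ) = −(0.1920 − 1.960 × 2.0440) = −(-3.8142) = 3.8142%

3.81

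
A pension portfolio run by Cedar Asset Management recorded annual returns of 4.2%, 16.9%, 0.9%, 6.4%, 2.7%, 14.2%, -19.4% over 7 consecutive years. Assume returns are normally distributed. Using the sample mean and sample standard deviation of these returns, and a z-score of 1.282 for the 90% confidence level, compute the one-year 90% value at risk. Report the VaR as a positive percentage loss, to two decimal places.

r̄ = (4.2 + 16.9 + 0.9 + 6.4 + 2.7 + 14.2 − 19.4) / 7 = 25.90 / 7 = 3.7000%
Sample σ = √[Σ(r − r̄)² / 6] = √[834.4800 / 6] = √139.0800 = 11.7932%
VaR = −(r̄ − z·σ) = −(3.7000 − 1.282 × 11.7932) = −(-11.4189) = 11.4189%

11.42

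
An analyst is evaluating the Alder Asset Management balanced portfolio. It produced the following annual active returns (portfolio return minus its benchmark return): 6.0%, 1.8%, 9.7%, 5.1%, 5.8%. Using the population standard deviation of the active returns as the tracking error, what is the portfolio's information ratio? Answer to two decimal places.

r̄ = (6 + 1.8 + 9.7 + 5.1 + 5.8) / 5 = 5.6800%
Σ(r − r̄)² = (6 − 5.6800)² + (1.8 − 5.6800)² + … = 31.6680
population σ = √(31.6680 / 5) = √6.3336 = 2.5167%
IR = r̄ / tracking error = 5.6800 / 2.5167 = 2.2569

2.26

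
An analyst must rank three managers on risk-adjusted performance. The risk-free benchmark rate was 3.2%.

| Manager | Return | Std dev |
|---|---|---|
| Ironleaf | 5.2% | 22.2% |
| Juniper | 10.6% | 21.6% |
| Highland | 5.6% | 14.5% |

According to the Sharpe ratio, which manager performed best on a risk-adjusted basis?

Juniper

Ironleaf: Sharpe ratio = (5.2% − 3.2%) / 22.2% = 0.090
Juniper: Sharpe ratio = (10.6% − 3.2%) / 21.6% = 0.343
Highland: Sharpe ratio = (5.6% − 3.2%) / 14.5% = 0.166
Highest: Juniper (0.343).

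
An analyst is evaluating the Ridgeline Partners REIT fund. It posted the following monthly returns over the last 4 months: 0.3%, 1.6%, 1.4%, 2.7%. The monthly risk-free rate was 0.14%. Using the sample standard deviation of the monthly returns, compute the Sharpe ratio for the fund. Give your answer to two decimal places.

Mean return r̄ = 6.00 / 4 = 1.5000%
Σ(r − r̄)² = (0.3 − 1.5000)² + (1.6 − 1.5000)² + (1.4 − 1.5000)² + … = 2.9000
sample σ = √(2.9000 / 3) = √0.9667 = 0.9832%
Sharpe = (r̄ − rf) / σ = (1.5000 − 0.14) / 0.9832 = 1.3600 / 0.9832 = 1.3832

1.38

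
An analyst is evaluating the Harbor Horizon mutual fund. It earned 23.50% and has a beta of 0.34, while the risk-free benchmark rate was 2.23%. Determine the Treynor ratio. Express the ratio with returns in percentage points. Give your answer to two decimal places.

62.56

Treynor = (Rp − Rf) / β = (23.50% − 2.23%) / 0.34 = 21.27 / 0.34 = 62.5588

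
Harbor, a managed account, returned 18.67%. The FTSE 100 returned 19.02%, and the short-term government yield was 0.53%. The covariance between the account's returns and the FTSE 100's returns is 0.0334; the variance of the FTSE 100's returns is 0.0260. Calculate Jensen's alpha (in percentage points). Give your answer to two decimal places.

-5.61

β = Cov / Var = 0.0334 / 0.0260 = 1.2846
E[R] = Rf + β(Rm − Rf) = 0.53% + 1.2846 × (19.02% − 0.53%) = 24.2823%
α = Rp − E[R] = 18.67% − 24.2823% = -5.6123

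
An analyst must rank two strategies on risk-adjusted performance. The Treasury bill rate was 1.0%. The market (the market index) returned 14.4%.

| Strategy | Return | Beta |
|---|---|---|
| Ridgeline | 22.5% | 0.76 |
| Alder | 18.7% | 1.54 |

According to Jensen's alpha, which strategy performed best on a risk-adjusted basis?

Ridgeline

Ridgeline: α = 22.5% − [1.0% + 0.76 × (14.4% − 1.0%)] = 11.316
Alder: α = 18.7% − [1.0% + 1.54 × (14.4% − 1.0%)] = -2.936
Highest: Ridgeline (11.316).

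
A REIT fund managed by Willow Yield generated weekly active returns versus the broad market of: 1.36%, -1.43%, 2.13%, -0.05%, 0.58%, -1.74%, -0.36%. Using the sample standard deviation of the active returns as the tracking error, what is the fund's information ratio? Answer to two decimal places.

r̄ = (1.36 − 1.43 + 2.13 − 0.05 + 0.58 − 1.74 − 0.36) / 7 = 0.490 / 7 = 0.0700%
Sample σ = √[Σ(r − r̄)² / 6] = √[11.8932 / 6] = √1.9822 = 1.4079%
IR = r̄ / tracking error = 0.0700 / 1.4079 = 0.0497

0.05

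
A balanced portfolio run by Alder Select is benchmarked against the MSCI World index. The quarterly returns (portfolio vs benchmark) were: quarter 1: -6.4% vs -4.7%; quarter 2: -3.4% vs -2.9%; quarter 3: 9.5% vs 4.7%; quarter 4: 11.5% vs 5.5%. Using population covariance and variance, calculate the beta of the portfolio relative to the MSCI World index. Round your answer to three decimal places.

r̄p = 2.8000%,  r̄m = 0.6500%
Cov = Σ(rp − r̄p)(rm − r̄m) / 4 = 35.1400
Var(rm) = Σ(rm − r̄m)² / 4 = 20.2875
β = Cov / Var = 35.1400 / 20.2875 = 1.7321

1.732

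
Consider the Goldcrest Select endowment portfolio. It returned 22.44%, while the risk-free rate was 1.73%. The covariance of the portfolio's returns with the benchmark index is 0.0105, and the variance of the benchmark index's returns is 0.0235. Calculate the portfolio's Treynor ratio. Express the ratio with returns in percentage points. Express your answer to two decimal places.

46.35

β = Cov / Var = 0.0105 / 0.0235 = 0.4468
Treynor = (Rp − Rf) / β = (22.44% − 1.73%) / 0.4468 = 20.71 / 0.4468 = 46.3518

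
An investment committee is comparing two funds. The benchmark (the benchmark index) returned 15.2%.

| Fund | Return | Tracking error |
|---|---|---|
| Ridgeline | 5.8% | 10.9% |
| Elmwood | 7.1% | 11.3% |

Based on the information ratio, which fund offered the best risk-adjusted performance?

Ridgeline: IR = (5.8% − 15.2%) / 10.9% = -0.862
Elmwood: IR = (7.1% − 15.2%) / 11.3% = -0.717
Highest: Elmwood (-0.717).

Elmwood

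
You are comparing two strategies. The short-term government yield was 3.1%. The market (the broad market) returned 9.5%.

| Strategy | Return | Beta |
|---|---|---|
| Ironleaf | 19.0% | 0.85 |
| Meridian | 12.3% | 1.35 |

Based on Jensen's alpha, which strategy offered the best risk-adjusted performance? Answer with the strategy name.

Ironleaf: α = 19.0% − [3.1% + 0.85 × (9.5% − 3.1%)] = 10.460
Meridian: α = 12.3% − [3.1% + 1.35 × (9.5% − 3.1%)] = 0.560
Highest: Ironleaf (10.460).

Ironleaf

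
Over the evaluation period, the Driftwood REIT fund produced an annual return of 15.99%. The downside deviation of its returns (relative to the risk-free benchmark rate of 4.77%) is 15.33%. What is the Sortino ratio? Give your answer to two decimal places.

0.73

Sortino = (Rp − Rf) / σd = (15.99% − 4.77%) / 15.33% = 11.22% / 15.33% = 0.7319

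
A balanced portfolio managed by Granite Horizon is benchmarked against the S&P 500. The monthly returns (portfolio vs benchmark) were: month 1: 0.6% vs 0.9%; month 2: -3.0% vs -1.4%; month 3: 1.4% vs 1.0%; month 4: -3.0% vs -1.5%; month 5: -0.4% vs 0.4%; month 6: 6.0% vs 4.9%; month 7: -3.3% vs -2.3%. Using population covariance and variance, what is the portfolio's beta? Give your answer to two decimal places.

1.37

r̄p = -0.2429%,  r̄m = 0.2857%
Cov = Σ(rp − r̄p)(rm − r̄m) / 7 = 6.8508
Var(rm) = Σ(rm − r̄m)² / 7 = 4.9869
β = Cov / Var = 6.8508 / 4.9869 = 1.3738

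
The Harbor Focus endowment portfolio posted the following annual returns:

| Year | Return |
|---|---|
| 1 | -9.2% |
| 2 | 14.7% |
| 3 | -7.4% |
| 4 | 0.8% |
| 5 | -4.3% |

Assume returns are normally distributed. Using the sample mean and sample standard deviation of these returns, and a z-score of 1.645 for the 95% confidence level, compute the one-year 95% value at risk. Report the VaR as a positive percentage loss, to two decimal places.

r̄ = (-9.2 + 14.7 − 7.4 + 0.8 − 4.3) / 5 = -1.0800%
Σ(r − r̄)² = 368.7880; sample σ = √(368.7880/4) = 9.6019%
VaR = −(r̄ − z·σ) = −(-1.0800 − 1.645 × 9.6019) = −(-16.8751) = 16.8751%

16.88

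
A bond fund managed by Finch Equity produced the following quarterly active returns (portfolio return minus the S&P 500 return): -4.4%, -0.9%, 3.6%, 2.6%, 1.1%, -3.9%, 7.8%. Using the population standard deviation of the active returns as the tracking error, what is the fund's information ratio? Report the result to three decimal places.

0.211

μ = (-4.4 − 0.9 + 3.6 + 2.6 + 1.1 − 3.9 + 7.8) / 7 = 0.8429%
Σ(r − μ)² = (-4.4 − 0.8429)² + (-0.9 − 0.8429)² + (3.6 − 0.8429)² + … = 112.1771
σ = √[112.1771 / 7] = 4.0032%
IR = μ / tracking error = 0.8429 / 4.0032 = 0.2106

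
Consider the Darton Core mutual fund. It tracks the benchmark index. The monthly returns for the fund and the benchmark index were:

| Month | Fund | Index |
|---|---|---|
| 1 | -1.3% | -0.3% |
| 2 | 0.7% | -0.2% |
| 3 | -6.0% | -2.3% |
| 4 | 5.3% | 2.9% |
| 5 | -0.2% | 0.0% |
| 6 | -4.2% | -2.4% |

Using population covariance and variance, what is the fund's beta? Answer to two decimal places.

r̄p = -0.9500%,  r̄m = -0.3833%
Cov = Σ(rp − r̄p)(rm − r̄m) / 6 = 6.2192
Var(rm) = Σ(rm − r̄m)² / 6 = 3.1181
β = Cov / Var = 6.2192 / 3.1181 = 1.9945

1.99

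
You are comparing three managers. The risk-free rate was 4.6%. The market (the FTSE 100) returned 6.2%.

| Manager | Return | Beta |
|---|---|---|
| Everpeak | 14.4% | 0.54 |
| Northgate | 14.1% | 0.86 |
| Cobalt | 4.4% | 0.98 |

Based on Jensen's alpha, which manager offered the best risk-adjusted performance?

Everpeak: α = 14.4% − [4.6% + 0.54 × (6.2% − 4.6%)] = 8.936
Northgate: α = 14.1% − [4.6% + 0.86 × (6.2% − 4.6%)] = 8.124
Cobalt: α = 4.4% − [4.6% + 0.98 × (6.2% − 4.6%)] = -1.768
Highest: Everpeak (8.936).

Everpeak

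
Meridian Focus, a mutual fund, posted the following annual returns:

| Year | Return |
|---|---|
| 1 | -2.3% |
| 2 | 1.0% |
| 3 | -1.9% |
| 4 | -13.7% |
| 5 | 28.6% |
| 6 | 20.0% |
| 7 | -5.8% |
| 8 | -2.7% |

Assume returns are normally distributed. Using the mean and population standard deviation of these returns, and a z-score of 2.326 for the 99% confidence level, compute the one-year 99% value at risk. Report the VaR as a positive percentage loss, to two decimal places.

μ = (-2.3 + 1 − 1.9 − 13.7 + 28.6 + 20 − 5.8 − 2.7) / 8 = 23.20 / 8 = 2.9000%
Population std dev = √[1389.2000 / 8] = 13.1776%
VaR = −(μ − z·σ) = −(2.9000 − 2.326 × 13.1776) = −(-27.7511) = 27.7511%

27.75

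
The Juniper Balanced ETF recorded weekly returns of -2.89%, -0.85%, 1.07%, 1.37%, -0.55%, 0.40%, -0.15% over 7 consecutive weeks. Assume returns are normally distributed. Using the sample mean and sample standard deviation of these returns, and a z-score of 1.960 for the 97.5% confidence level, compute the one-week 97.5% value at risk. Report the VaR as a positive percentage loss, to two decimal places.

3.03

r̄ = (-2.89 − 0.85 + 1.07 + 1.37 − 0.55 + 0.4 − 0.15) / 7 = -1.600 / 7 = -0.2286%
Σ(r − r̄)² = (-2.89 − (-0.2286))² + (-0.85 − (-0.2286))² + (1.07 − (-0.2286))² + … = 12.2157
σ = √[12.2157 / 6] = 1.4269%
VaR = −(r̄ − z·σ) = −(-0.2286 − 1.960 × 1.4269) = −(-3.0253) = 3.0253%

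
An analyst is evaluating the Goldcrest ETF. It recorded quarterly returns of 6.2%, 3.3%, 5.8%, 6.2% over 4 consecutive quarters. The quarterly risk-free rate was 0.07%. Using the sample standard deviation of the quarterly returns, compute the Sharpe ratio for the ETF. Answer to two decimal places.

r̄ = (6.2 + 3.3 + 5.8 + 6.2) / 4 = 5.3750%
Σ(r − r̄)² = (6.2 − 5.3750)² + (3.3 − 5.3750)² + (5.8 − 5.3750)² + … = 5.8475
sample σ = √(5.8475 / 3) = √1.9492 = 1.3961%
Sharpe = (r̄ − rf) / σ = (5.3750 − 0.07) / 1.3961 = 5.3050 / 1.3961 = 3.7999

3.80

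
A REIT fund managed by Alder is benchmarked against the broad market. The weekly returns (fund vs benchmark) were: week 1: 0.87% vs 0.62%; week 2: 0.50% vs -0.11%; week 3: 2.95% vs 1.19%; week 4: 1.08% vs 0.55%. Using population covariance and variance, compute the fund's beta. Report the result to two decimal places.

r̄p = 1.3500%,  r̄m = 0.5625%
Cov = Σ(rp − r̄p)(rm − r̄m) / 4 = 0.3879
Var(rm) = Σ(rm − r̄m)² / 4 = 0.2124
β = Cov / Var = 0.3879 / 0.2124 = 1.8263

1.83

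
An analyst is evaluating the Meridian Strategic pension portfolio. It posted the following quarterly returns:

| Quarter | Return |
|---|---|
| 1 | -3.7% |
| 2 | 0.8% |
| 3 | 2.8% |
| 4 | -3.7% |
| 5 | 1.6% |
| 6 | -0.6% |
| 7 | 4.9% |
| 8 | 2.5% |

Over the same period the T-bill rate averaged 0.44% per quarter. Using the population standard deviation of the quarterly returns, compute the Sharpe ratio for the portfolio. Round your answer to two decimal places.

0.05

r̄ = (-3.7 + 0.8 + 2.8 − 3.7 + 1.6 − 0.6 + 4.9 + 2.5) / 8 = 4.60 / 8 = 0.5750%
Σ(r − r̄)² = (-3.7 − 0.5750)² + (0.8 − 0.5750)² + (2.8 − 0.5750)² + … = 66.3950
σ = √[66.3950 / 8] = 2.8809%
Sharpe = (r̄ − rf) / σ = (0.5750 − 0.44) / 2.8809 = 0.1350 / 2.8809 = 0.0469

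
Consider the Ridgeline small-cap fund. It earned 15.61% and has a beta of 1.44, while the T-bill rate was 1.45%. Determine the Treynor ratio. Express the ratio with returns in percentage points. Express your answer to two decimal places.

Treynor = (Rp − Rf) / β = (15.61% − 1.45%) / 1.44 = 14.16 / 1.44 = 9.8333

9.83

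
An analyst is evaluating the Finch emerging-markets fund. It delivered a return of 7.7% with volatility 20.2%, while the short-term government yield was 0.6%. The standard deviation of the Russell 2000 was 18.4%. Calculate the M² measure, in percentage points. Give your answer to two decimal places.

Sharpe = (Rp − Rf) / σp = (7.7% − 0.6%) / 20.2% = 0.3515
M² = Rf + Sharpe × σm = 0.6% + 0.3515 × 18.4% = 7.0676%

7.07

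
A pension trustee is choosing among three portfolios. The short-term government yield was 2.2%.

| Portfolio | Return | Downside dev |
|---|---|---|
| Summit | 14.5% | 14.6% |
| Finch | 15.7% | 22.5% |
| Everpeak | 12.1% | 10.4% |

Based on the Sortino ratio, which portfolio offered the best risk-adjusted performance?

Summit: Sortino ratio = (14.5% − 2.2%) / 14.6% = 0.842
Finch: Sortino ratio = (15.7% − 2.2%) / 22.5% = 0.600
Everpeak: Sortino ratio = (12.1% − 2.2%) / 10.4% = 0.952
Highest: Everpeak (0.952).

Everpeak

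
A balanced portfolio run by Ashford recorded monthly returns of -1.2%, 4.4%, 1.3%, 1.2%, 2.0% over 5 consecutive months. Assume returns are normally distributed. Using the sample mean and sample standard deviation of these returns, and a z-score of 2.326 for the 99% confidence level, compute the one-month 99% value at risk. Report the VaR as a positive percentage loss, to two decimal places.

3.12

Mean return r̄ = 7.70 / 5 = 1.5400%
Σ(r − r̄)² = 16.0720; sample σ = √(16.0720/4) = 2.0045%
VaR = −(r̄ − z·σ) = −(1.5400 − 2.326 × 2.0045) = −(-3.1225) = 3.1225%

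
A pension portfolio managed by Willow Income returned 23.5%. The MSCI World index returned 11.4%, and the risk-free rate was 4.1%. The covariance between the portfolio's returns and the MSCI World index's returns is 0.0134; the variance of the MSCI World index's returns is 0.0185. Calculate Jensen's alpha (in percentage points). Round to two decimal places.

14.11

β = Cov / Var = 0.0134 / 0.0185 = 0.7243
E[R] = Rf + β(Rm − Rf) = 4.1% + 0.7243 × (11.4% − 4.1%) = 9.3874%
α = Rp − E[R] = 23.5% − 9.3874% = 14.1126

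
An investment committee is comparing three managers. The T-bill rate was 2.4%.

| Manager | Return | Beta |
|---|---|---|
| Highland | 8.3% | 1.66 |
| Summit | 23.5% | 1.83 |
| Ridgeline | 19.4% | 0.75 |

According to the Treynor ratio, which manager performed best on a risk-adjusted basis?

Highland: Treynor = (8.3% − 2.4%) / 1.66 = 3.554
Summit: Treynor = (23.5% − 2.4%) / 1.83 = 11.530
Ridgeline: Treynor = (19.4% − 2.4%) / 0.75 = 22.667
Highest: Ridgeline (22.667).

Ridgeline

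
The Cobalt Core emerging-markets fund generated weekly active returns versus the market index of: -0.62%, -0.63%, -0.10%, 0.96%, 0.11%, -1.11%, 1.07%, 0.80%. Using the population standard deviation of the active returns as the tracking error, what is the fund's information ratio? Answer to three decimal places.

0.078

Mean return r̄ = 0.480 / 8 = 0.0600%
Σ(r − r̄)² = (-0.62 − 0.0600)² + (-0.63 − 0.0600)² + … = 4.7132
population σ = √(4.7132 / 8) = √0.5892 = 0.7676%
IR = r̄ / tracking error = 0.0600 / 0.7676 = 0.0782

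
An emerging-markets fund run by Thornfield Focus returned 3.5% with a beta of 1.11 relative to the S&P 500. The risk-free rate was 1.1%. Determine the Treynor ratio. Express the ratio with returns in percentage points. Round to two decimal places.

2.16

Treynor = (Rp − Rf) / β = (3.5% − 1.1%) / 1.11 = 2.40 / 1.11 = 2.1622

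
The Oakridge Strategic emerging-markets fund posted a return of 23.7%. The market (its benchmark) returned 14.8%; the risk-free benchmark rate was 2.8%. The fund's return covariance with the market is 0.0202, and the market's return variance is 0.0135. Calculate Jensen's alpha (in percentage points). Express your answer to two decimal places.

β = Cov / Var = 0.0202 / 0.0135 = 1.4963
E[R] = Rf + β(Rm − Rf) = 2.8% + 1.4963 × (14.8% − 2.8%) = 20.7556%
α = Rp − E[R] = 23.7% − 20.7556% = 2.9444

2.94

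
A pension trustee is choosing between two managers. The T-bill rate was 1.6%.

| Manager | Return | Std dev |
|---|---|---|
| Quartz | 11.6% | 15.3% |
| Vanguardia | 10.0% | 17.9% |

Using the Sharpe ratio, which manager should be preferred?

Quartz: Sharpe ratio = (11.6% − 1.6%) / 15.3% = 0.654
Vanguardia: Sharpe ratio = (10.0% − 1.6%) / 17.9% = 0.469
Highest: Quartz (0.654).

Quartz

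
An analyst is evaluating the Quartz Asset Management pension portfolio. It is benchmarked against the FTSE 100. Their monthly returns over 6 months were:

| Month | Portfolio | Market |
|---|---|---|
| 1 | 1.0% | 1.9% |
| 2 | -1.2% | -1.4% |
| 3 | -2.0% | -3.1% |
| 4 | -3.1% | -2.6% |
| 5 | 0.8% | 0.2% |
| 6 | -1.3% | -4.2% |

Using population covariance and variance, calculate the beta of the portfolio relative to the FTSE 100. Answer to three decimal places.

0.571

r̄p = -0.9667%,  r̄m = -1.5333%
Cov = Σ(rp − r̄p)(rm − r̄m) / 6 = 2.4278
Var(rm) = Σ(rm − r̄m)² / 6 = 4.2522
β = Cov / Var = 2.4278 / 4.2522 = 0.5710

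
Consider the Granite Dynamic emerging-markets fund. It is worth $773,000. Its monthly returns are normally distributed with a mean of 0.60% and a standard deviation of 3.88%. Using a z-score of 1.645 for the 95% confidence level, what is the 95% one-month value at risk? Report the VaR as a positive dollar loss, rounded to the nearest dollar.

$44,699

Return at the 95% tail: μ − z·σ = 0.60% − 1.645 × 3.88% = 0.6 − 6.3826 = -5.7826%
VaR = −(-5.7826%) × $773,000 = 5.7826% × $773,000 = $44,699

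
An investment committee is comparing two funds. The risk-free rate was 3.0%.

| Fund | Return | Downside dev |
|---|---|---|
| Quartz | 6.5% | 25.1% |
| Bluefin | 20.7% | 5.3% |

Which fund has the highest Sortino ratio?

Bluefin

Quartz: Sortino ratio = (6.5% − 3.0%) / 25.1% = 0.139
Bluefin: Sortino ratio = (20.7% − 3.0%) / 5.3% = 3.340
Highest: Bluefin (3.340).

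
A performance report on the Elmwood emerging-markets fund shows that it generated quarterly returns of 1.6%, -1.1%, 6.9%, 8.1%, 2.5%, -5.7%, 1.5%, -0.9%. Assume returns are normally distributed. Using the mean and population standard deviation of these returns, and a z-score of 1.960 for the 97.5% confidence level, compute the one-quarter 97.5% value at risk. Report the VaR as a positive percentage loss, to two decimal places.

Mean return r̄ = 12.90 / 8 = 1.6125%
Population σ = √[Σ(r − r̄)² / 8] = √[137.9888 / 8] = √17.2486 = 4.1531%
VaR = −(r̄ − z·σ) = −(1.6125 − 1.960 × 4.1531) = −(-6.5276) = 6.5276%

6.53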